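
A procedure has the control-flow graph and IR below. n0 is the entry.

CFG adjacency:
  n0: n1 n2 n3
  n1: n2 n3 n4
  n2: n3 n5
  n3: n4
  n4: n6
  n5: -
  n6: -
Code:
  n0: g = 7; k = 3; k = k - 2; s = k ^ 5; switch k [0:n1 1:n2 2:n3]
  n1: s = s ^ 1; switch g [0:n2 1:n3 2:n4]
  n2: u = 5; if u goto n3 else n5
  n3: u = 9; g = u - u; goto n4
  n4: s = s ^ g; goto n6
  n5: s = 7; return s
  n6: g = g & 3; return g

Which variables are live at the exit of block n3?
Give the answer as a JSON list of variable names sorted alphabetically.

Answer: ["g", "s"]

Analysis:
def/use:
  n0: {g,k,s} / ∅
  n1: {s} / {g,s}
  n2: {u} / ∅
  n3: {g,u} / ∅
  n4: {s} / {g,s}
  n5: {s} / ∅
  n6: {g} / {g}

Liveness:
  n0 li=∅ lo={g,s}
  n1 li={g,s} lo={g,s}
  n2 li={s} lo={s}
  n3 li={s} lo={g,s}
  n4 li={g,s} lo={g}
  n5 li=∅ lo=∅
  n6 li={g} lo=∅

live-out(n3) = ["g", "s"]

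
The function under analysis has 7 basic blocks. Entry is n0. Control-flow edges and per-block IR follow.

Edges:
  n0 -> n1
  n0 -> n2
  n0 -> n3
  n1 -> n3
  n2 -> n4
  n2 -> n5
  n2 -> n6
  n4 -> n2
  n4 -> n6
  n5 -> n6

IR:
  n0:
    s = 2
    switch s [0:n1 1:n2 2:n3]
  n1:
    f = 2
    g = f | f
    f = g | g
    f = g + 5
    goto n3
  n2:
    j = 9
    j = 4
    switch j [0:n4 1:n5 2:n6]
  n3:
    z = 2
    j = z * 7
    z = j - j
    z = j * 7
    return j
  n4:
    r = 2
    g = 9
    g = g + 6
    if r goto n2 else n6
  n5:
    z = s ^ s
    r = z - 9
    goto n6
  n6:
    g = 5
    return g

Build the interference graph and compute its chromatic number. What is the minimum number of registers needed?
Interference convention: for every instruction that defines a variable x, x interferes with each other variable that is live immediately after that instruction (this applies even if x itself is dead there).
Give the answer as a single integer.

Per-block:
  n0: def={s} ue=∅
  n1: def={f,g} ue=∅
  n2: def={j} ue=∅
  n3: def={j,z} ue=∅
  n4: def={g,r} ue=∅
  n5: def={r,z} ue={s}
  n6: def={g} ue=∅

Live sets:
  n0: in=∅ out={s}
  n1: in=∅ out=∅
  n2: in={s} out={s}
  n3: in=∅ out=∅
  n4: in={s} out={s}
  n5: in={s} out=∅
  n6: in=∅ out=∅

Conflict graph:
  f: {g}
  g: {f,r,s}
  j: {s,z}
  r: {g,s}
  s: {g,j,r}
  z: {j}

Chromatic number:
  clique {g,r,s} ⇒ need ≥ 3
  assign f→c1 g→c0 j→c0 r→c2 s→c1 z→c1 — no edge inside a register ⇒ χ ≤ 3
  χ = 3

Answer: 3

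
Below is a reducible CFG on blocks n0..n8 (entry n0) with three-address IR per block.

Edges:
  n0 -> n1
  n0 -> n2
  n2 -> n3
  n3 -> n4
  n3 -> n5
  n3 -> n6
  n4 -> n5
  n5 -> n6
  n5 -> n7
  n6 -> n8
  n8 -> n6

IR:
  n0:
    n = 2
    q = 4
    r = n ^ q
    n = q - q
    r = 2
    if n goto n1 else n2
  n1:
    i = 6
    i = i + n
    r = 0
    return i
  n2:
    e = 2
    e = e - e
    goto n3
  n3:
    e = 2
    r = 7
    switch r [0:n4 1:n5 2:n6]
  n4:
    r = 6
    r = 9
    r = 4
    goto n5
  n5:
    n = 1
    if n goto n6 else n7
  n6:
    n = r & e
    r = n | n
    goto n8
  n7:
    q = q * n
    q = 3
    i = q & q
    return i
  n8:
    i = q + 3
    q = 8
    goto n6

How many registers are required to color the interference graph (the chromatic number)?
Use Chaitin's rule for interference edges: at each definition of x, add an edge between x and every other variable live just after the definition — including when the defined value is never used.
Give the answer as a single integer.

Block summaries:
  n0: def={n,q,r} ue=∅
  n1: def={i,r} ue={n}
  n2: def={e} ue=∅
  n3: def={e,r} ue=∅
  n4: def={r} ue=∅
  n5: def={n} ue=∅
  n6: def={n,r} ue={e,r}
  n7: def={i,q} ue={n,q}
  n8: def={i,q} ue={q}

Live sets:
  n0: in=∅ out={n,q}
  n1: in={n} out=∅
  n2: in={q} out={q}
  n3: in={q} out={e,q,r}
  n4: in={e,q} out={e,q,r}
  n5: in={e,q,r} out={e,n,q,r}
  n6: in={e,q,r} out={e,q,r}
  n7: in={n,q} out=∅
  n8: in={e,q,r} out={e,q,r}

Conflict graph:
  e: {i,n,q,r}
  i: {e,n,r}
  n: {e,i,q,r}
  q: {e,n,r}
  r: {e,i,n,q}

Registers:
  lower bound: {e,i,n,r} mutually conflict ⇒ χ ≥ 4
  4-colouring: r0={e}  r1={n}  r2={r}  r3={i,q}
  χ = 4

Answer: 4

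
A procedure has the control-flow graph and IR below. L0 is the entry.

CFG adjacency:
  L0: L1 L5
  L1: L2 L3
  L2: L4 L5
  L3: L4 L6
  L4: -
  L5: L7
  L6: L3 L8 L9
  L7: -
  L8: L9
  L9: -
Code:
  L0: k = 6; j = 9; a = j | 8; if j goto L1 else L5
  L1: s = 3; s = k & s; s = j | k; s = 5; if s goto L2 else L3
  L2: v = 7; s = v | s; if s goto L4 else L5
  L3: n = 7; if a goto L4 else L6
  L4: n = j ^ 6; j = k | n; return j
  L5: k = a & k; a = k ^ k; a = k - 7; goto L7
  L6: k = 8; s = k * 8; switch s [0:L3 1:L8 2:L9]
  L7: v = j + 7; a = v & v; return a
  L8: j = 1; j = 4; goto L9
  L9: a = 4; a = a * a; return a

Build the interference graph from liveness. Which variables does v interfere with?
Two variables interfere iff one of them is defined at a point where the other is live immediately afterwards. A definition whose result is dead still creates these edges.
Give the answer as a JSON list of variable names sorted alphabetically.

Answer: ["a", "j", "k", "s"]

Working:
def/use:
  L0: {a,j,k} / ∅
  L1: {s} / {j,k}
  L2: {s,v} / {s}
  L3: {n} / {a}
  L4: {j,n} / {j,k}
  L5: {a,k} / {a,k}
  L6: {k,s} / ∅
  L7: {a,v} / {j}
  L8: {j} / ∅
  L9: {a} / ∅

Live sets:
  L0 li=∅ lo={a,j,k}
  L1 li={a,j,k} lo={a,j,k,s}
  L2 li={a,j,k,s} lo={a,j,k}
  L3 li={a,j,k} lo={a,j,k}
  L4 li={j,k} lo=∅
  L5 li={a,j,k} lo={j}
  L6 li={a,j} lo={a,j,k}
  L7 li={j} lo=∅
  L8 li=∅ lo=∅
  L9 li=∅ lo=∅

Conflict graph:
  a — {j,k,n,s,v}
  j — {a,k,n,s,v}
  k — {a,j,n,s,v}
  n — {a,j,k}
  s — {a,j,k,v}
  v — {a,j,k,s}

N(v) = ["a", "j", "k", "s"]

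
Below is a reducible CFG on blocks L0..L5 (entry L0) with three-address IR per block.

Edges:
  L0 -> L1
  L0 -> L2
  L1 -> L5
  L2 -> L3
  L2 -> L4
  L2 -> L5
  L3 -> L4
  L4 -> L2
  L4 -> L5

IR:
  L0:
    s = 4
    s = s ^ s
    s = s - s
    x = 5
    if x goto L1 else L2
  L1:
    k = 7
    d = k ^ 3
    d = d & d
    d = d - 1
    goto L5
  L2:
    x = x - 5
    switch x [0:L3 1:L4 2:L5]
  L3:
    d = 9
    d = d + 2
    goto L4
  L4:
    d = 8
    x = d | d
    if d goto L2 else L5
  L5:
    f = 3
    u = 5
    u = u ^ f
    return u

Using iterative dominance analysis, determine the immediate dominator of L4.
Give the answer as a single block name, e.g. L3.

Answer: L2

Working:
idom tree: L1←L0 L2←L0 L3←L2 L4←L2 L5←L0
Dom∩ at merges:
  L2: preds {L0,L4}: {L0} ∩ {L0,L2,L4} = {L0}; idom=L0
  L4: preds {L2,L3}: {L0,L2} ∩ {L0,L2,L3} = {L0,L2}; idom=L2
  L5: preds {L1,L2,L4}: {L0,L1} ∩ {L0,L2} ∩ {L0,L2,L4} = {L0}; idom=L0

idom(L4) = L2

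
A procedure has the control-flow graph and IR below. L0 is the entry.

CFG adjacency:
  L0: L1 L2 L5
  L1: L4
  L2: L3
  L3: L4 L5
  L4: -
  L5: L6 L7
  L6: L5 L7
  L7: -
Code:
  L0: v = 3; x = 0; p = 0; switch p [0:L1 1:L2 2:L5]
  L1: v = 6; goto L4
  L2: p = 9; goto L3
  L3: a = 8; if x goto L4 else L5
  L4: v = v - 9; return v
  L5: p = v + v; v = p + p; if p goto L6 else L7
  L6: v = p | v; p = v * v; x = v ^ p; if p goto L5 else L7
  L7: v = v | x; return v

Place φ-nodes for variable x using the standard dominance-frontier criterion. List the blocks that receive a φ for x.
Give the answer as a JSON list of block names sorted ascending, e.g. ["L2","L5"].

Answer: ["L5", "L7"]

Working:
idom tree: L1←L0 L2←L0 L3←L2 L4←L0 L5←L0 L6←L5 L7←L5
Dom∩ at merges:
  L4: preds {L1,L3}: {L0,L1} ∩ {L0,L2,L3} = {L0}; idom=L0
  L5: preds {L0,L3,L6}: {L0} ∩ {L0,L2,L3} ∩ {L0,L5,L6} = {L0}; idom=L0
  L7: preds {L5,L6}: {L0,L5} ∩ {L0,L5,L6} = {L0,L5}; idom=L5

DF walk-up:
  join L4 pred L1: L1 stop@L0
  join L4 pred L3: L3→L2 stop@L0
  join L5 pred L0: · stop@L0
  join L5 pred L3: L3→L2 stop@L0
  join L5 pred L6: L6→L5 stop@L0
  join L7 pred L5: · stop@L5
  join L7 pred L6: L6 stop@L5
  L0 → ∅
  L1 → {L4}
  L2 → {L4,L5}
  L3 → {L4,L5}
  L4 → ∅
  L5 → {L5}
  L6 → {L5,L7}
  L7 → ∅

φ for x: defs {L0,L6}
  DF⁺ = {L5,L7}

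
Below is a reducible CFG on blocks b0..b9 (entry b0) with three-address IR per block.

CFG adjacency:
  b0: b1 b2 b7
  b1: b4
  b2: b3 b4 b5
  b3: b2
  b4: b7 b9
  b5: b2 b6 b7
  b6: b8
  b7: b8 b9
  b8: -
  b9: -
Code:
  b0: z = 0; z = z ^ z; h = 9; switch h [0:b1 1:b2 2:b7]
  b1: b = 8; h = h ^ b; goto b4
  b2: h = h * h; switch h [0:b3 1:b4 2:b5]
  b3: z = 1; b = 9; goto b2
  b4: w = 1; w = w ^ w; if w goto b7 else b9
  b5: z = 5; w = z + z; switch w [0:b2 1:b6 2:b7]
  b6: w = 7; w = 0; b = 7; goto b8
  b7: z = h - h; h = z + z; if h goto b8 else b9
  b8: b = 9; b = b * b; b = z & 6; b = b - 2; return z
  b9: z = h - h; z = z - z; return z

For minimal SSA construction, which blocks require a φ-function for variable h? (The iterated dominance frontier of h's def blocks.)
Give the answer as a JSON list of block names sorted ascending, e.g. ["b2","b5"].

idom tree: b1←b0 b2←b0 b3←b2 b4←b0 b5←b2 b6←b5 b7←b0 b8←b0 b9←b0
Dom∩ at merges:
  b2: preds {b0,b3,b5}: {b0} ∩ {b0,b2,b3} ∩ {b0,b2,b5} = {b0}; idom=b0
  b4: preds {b1,b2}: {b0,b1} ∩ {b0,b2} = {b0}; idom=b0
  b7: preds {b0,b4,b5}: {b0} ∩ {b0,b4} ∩ {b0,b2,b5} = {b0}; idom=b0
  b8: preds {b6,b7}: {b0,b2,b5,b6} ∩ {b0,b7} = {b0}; idom=b0
  b9: preds {b4,b7}: {b0,b4} ∩ {b0,b7} = {b0}; idom=b0

Frontier:
  b2←b0: walk · to b0
  b2←b3: walk b3→b2 to b0
  b2←b5: walk b5→b2 to b0
  b4←b1: walk b1 to b0
  b4←b2: walk b2 to b0
  b7←b0: walk · to b0
  b7←b4: walk b4 to b0
  b7←b5: walk b5→b2 to b0
  b8←b6: walk b6→b5→b2 to b0
  b8←b7: walk b7 to b0
  b9←b4: walk b4 to b0
  b9←b7: walk b7 to b0
  DF(b0)=∅
  DF(b1)={b4}
  DF(b2)={b2,b4,b7,b8}
  DF(b3)={b2}
  DF(b4)={b7,b9}
  DF(b5)={b2,b7,b8}
  DF(b6)={b8}
  DF(b7)={b8,b9}
  DF(b8)=∅
  DF(b9)=∅

φ for h: defs {b0,b1,b2,b7}
  DF⁺ = {b2,b4,b7,b8,b9}

Answer: ["b2", "b4", "b7", "b8", "b9"]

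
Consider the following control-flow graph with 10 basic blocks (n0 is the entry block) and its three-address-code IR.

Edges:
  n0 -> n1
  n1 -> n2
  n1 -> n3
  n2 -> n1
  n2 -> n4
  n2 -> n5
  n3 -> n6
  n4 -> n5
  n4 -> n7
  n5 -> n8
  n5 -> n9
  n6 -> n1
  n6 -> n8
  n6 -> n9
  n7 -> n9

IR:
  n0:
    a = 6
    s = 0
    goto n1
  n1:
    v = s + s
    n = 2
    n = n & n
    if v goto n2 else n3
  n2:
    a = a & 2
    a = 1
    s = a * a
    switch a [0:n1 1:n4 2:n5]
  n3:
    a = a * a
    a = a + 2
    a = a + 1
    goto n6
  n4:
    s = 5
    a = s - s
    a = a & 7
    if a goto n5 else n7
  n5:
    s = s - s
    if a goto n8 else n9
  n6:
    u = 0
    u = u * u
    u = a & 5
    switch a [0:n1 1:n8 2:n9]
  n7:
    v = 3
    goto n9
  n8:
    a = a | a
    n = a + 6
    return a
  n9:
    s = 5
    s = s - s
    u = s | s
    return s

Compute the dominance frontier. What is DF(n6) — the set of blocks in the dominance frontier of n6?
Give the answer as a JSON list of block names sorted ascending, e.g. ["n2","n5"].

idom tree: n1←n0 n2←n1 n3←n1 n4←n2 n5←n2 n6←n3 n7←n4 n8←n1 n9←n1
Dom at joins:
  n1: preds {n0,n2,n6}: {n0} ∩ {n0,n1,n2} ∩ {n0,n1,n3,n6} = {n0}; idom=n0
  n5: preds {n2,n4}: {n0,n1,n2} ∩ {n0,n1,n2,n4} = {n0,n1,n2}; idom=n2
  n8: preds {n5,n6}: {n0,n1,n2,n5} ∩ {n0,n1,n3,n6} = {n0,n1}; idom=n1
  n9: preds {n5,n6,n7}: {n0,n1,n2,n5} ∩ {n0,n1,n3,n6} ∩ {n0,n1,n2,n4,n7} = {n0,n1}; idom=n1

DF derivation:
  n1←n0: walk · to n0
  n1←n2: walk n2→n1 to n0
  n1←n6: walk n6→n3→n1 to n0
  n5←n2: walk · to n2
  n5←n4: walk n4 to n2
  n8←n5: walk n5→n2 to n1
  n8←n6: walk n6→n3 to n1
  n9←n5: walk n5→n2 to n1
  n9←n6: walk n6→n3 to n1
  n9←n7: walk n7→n4→n2 to n1
  n0 → ∅
  n1 → {n1}
  n2 → {n1,n8,n9}
  n3 → {n1,n8,n9}
  n4 → {n5,n9}
  n5 → {n8,n9}
  n6 → {n1,n8,n9}
  n7 → {n9}
  n8 → ∅
  n9 → ∅

DF(n6) = ["n1", "n8", "n9"]

Answer: ["n1", "n8", "n9"]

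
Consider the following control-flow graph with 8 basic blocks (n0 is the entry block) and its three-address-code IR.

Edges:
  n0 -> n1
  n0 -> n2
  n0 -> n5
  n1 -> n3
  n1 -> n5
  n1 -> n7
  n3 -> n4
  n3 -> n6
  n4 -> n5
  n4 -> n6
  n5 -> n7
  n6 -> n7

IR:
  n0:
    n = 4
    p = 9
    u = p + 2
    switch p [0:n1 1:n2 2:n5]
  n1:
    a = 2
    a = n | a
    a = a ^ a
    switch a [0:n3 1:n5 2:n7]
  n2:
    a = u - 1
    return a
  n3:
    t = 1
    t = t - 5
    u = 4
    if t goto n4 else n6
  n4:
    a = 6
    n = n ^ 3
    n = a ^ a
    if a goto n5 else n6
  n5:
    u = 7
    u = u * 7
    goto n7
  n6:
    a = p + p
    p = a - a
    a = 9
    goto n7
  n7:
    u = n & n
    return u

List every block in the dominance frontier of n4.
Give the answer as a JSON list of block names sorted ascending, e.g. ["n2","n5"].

idom tree: n1←n0 n2←n0 n3←n1 n4←n3 n5←n0 n6←n3 n7←n0
Join-block Dom:
  n5: preds {n0,n1,n4}: {n0} ∩ {n0,n1} ∩ {n0,n1,n3,n4} = {n0}; idom=n0
  n6: preds {n3,n4}: {n0,n1,n3} ∩ {n0,n1,n3,n4} = {n0,n1,n3}; idom=n3
  n7: preds {n1,n5,n6}: {n0,n1} ∩ {n0,n5} ∩ {n0,n1,n3,n6} = {n0}; idom=n0

DF derivation:
  n5←n0: walk · to n0
  n5←n1: walk n1 to n0
  n5←n4: walk n4→n3→n1 to n0
  n6←n3: walk · to n3
  n6←n4: walk n4 to n3
  n7←n1: walk n1 to n0
  n7←n5: walk n5 to n0
  n7←n6: walk n6→n3→n1 to n0
  n0: DF=∅
  n1: DF={n5,n7}
  n2: DF=∅
  n3: DF={n5,n7}
  n4: DF={n5,n6}
  n5: DF={n7}
  n6: DF={n7}
  n7: DF=∅

DF(n4) = ["n5", "n6"]

Answer: ["n5", "n6"]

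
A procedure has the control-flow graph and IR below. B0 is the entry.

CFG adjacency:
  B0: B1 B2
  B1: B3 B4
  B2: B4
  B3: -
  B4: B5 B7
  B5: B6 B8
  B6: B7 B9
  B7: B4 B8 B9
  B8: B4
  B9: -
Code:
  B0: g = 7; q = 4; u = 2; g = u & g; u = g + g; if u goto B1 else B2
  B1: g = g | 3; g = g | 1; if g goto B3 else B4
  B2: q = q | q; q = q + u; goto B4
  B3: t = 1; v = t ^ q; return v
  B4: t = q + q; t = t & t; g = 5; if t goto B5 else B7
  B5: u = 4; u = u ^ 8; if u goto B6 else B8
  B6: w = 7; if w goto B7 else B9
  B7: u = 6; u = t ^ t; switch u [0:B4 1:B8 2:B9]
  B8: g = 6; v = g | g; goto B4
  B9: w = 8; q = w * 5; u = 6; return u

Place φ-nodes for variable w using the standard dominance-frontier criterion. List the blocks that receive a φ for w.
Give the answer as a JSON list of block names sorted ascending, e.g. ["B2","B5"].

idom tree: B1←B0 B2←B0 B3←B1 B4←B0 B5←B4 B6←B5 B7←B4 B8←B4 B9←B4
Dom at joins:
  B4: preds {B1,B2,B7,B8}: {B0,B1} ∩ {B0,B2} ∩ {B0,B4,B7} ∩ {B0,B4,B8} = {B0}; idom=B0
  B7: preds {B4,B6}: {B0,B4} ∩ {B0,B4,B5,B6} = {B0,B4}; idom=B4
  B8: preds {B5,B7}: {B0,B4,B5} ∩ {B0,B4,B7} = {B0,B4}; idom=B4
  B9: preds {B6,B7}: {B0,B4,B5,B6} ∩ {B0,B4,B7} = {B0,B4}; idom=B4

DF walk-up:
  join B4 pred B1: B1 stop@B0
  join B4 pred B2: B2 stop@B0
  join B4 pred B7: B7→B4 stop@B0
  join B4 pred B8: B8→B4 stop@B0
  join B7 pred B4: · stop@B4
  join B7 pred B6: B6→B5 stop@B4
  join B8 pred B5: B5 stop@B4
  join B8 pred B7: B7 stop@B4
  join B9 pred B6: B6→B5 stop@B4
  join B9 pred B7: B7 stop@B4
  DF(B0)=∅
  DF(B1)={B4}
  DF(B2)={B4}
  DF(B3)=∅
  DF(B4)={B4}
  DF(B5)={B7,B8,B9}
  DF(B6)={B7,B9}
  DF(B7)={B4,B8,B9}
  DF(B8)={B4}
  DF(B9)=∅

φ for w: defs {B6,B9}
  DF⁺ = {B4,B7,B8,B9}

Answer: ["B4", "B7", "B8", "B9"]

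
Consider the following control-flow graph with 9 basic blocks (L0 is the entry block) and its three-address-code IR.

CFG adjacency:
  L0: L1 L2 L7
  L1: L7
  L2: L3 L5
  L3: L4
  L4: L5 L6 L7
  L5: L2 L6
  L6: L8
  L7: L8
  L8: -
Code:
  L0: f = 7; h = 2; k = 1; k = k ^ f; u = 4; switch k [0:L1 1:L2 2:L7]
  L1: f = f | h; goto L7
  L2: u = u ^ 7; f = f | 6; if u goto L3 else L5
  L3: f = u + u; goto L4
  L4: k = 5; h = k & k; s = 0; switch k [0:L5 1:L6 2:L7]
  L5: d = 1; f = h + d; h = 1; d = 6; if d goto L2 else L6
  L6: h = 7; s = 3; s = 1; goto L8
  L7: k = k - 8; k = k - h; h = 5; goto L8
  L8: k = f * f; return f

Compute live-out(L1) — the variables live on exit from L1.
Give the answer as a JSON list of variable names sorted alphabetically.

def/use:
  L0: {f,h,k,u} / ∅
  L1: {f} / {f,h}
  L2: {f,u} / {f,u}
  L3: {f} / {u}
  L4: {h,k,s} / ∅
  L5: {d,f,h} / {h}
  L6: {h,s} / ∅
  L7: {h,k} / {h,k}
  L8: {k} / {f}

Live sets:
  L0 li=∅ lo={f,h,k,u}
  L1 li={f,h,k} lo={f,h,k}
  L2 li={f,h,u} lo={h,u}
  L3 li={u} lo={f,u}
  L4 li={f,u} lo={f,h,k,u}
  L5 li={h,u} lo={f,h,u}
  L6 li={f} lo={f}
  L7 li={f,h,k} lo={f}
  L8 li={f} lo=∅

live-out(L1) = ["f", "h", "k"]

Answer: ["f", "h", "k"]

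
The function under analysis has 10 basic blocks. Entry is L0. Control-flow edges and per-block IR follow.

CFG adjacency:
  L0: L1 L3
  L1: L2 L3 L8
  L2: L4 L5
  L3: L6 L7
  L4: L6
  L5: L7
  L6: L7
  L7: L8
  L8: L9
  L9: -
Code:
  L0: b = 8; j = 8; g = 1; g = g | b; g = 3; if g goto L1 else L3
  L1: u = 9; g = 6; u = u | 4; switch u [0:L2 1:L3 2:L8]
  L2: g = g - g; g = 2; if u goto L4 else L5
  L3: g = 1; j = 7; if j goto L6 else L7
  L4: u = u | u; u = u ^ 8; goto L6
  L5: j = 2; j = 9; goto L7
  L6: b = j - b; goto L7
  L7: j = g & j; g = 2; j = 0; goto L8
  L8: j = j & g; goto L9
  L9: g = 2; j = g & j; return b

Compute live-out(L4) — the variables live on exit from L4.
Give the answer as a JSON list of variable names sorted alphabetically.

Block summaries:
  L0: def={b,g,j} ue=∅
  L1: def={g,u} ue=∅
  L2: def={g} ue={g,u}
  L3: def={g,j} ue=∅
  L4: def={u} ue={u}
  L5: def={j} ue=∅
  L6: def={b} ue={b,j}
  L7: def={g,j} ue={g,j}
  L8: def={j} ue={g,j}
  L9: def={g,j} ue={b,j}

Live sets:
  L0: in=∅ out={b,j}
  L1: in={b,j} out={b,g,j,u}
  L2: in={b,g,j,u} out={b,g,j,u}
  L3: in={b} out={b,g,j}
  L4: in={b,g,j,u} out={b,g,j}
  L5: in={b,g} out={b,g,j}
  L6: in={b,g,j} out={b,g,j}
  L7: in={b,g,j} out={b,g,j}
  L8: in={b,g,j} out={b,j}
  L9: in={b,j} out=∅

live-out(L4) = ["b", "g", "j"]

Answer: ["b", "g", "j"]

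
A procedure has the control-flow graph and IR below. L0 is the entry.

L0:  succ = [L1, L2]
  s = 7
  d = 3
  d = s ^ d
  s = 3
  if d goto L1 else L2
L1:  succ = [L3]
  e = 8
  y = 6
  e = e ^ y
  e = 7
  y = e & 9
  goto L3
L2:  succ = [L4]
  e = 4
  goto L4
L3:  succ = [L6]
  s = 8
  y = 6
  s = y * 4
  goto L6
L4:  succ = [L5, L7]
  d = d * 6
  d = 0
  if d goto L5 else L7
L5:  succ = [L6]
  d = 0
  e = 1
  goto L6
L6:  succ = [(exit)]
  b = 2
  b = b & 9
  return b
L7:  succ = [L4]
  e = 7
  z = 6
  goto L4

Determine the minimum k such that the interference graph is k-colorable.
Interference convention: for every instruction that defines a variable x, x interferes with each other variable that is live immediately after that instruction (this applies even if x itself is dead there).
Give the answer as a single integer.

Answer: 2

Working:
Block summaries:
  L0 def {d,s} use ∅
  L1 def {e,y} use ∅
  L2 def {e} use ∅
  L3 def {s,y} use ∅
  L4 def {d} use {d}
  L5 def {d,e} use ∅
  L6 def {b} use ∅
  L7 def {e,z} use ∅

Backward fixpoint:
  L0: in=∅ out={d}
  L1: in=∅ out=∅
  L2: in={d} out={d}
  L3: in=∅ out=∅
  L4: in={d} out={d}
  L5: in=∅ out=∅
  L6: in=∅ out=∅
  L7: in={d} out={d}

Interfere edges:
  b: ∅
  d: {e,s,z}
  e: {d,y}
  s: {d}
  y: {e}
  z: {d}

Colouring:
  lower bound: {d,e} mutually conflict ⇒ χ ≥ 2
  assign b→R0 d→R0 e→R1 s→R1 y→R0 z→R1 — no edge inside a register ⇒ χ ≤ 2
  χ = 2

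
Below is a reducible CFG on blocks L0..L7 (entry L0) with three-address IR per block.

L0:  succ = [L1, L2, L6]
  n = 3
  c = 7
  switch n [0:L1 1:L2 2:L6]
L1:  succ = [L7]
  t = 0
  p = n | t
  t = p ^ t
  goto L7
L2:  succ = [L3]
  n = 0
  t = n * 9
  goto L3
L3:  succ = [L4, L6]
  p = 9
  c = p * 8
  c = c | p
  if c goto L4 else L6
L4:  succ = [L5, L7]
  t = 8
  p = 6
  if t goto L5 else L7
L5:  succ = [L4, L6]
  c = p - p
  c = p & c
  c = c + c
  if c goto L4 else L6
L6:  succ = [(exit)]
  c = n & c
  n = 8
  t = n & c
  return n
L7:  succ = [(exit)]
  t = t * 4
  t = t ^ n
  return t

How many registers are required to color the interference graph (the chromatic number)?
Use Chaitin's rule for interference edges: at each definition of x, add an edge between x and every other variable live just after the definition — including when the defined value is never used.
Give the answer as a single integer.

Per-block:
  L0: {c,n} / ∅
  L1: {p,t} / {n}
  L2: {n,t} / ∅
  L3: {c,p} / ∅
  L4: {p,t} / ∅
  L5: {c} / {p}
  L6: {c,n,t} / {c,n}
  L7: {t} / {n,t}

Backward fixpoint:
  live L0: ∅→{c,n}
  live L1: {n}→{n,t}
  live L2: ∅→{n}
  live L3: {n}→{c,n}
  live L4: {n}→{n,p,t}
  live L5: {n,p}→{c,n}
  live L6: {c,n}→∅
  live L7: {n,t}→∅

Conflict graph:
  c — {n,p}
  n — {c,p,t}
  p — {c,n,t}
  t — {n,p}

Registers:
  clique {c,n,p} ⇒ need ≥ 3
  assign c→c2 n→c0 p→c1 t→c2 — no edge inside a register ⇒ χ ≤ 3
  χ = 3

Answer: 3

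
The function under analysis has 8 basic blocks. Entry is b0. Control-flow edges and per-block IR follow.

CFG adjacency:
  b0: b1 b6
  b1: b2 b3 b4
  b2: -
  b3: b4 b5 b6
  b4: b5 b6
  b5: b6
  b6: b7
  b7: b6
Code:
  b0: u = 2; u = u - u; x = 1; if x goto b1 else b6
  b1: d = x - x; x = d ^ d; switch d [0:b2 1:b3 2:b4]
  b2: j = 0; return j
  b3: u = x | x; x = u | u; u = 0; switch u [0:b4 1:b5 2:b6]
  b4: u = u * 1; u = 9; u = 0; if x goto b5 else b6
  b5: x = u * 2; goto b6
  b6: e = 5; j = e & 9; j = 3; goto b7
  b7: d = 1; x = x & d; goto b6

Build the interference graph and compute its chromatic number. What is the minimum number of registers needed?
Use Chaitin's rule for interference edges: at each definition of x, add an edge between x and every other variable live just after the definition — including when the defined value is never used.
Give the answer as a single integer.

def/use:
  b0 def {u,x} use ∅
  b1 def {d,x} use {x}
  b2 def {j} use ∅
  b3 def {u,x} use {x}
  b4 def {u} use {u,x}
  b5 def {x} use {u}
  b6 def {e,j} use ∅
  b7 def {d,x} use {x}

Live sets:
  b0: in=∅ out={u,x}
  b1: in={u,x} out={u,x}
  b2: in=∅ out=∅
  b3: in={x} out={u,x}
  b4: in={u,x} out={u,x}
  b5: in={u} out={x}
  b6: in={x} out={x}
  b7: in={x} out={x}

Interfere edges:
  d↔{u,x}
  e↔{x}
  j↔{x}
  u↔{d,x}
  x↔{d,e,j,u}

Chromatic number:
  clique {d,u,x} ⇒ need ≥ 3
  assign d→R1 e→R1 j→R1 u→R2 x→R0 — no edge inside a register ⇒ χ ≤ 3
  χ = 3

Answer: 3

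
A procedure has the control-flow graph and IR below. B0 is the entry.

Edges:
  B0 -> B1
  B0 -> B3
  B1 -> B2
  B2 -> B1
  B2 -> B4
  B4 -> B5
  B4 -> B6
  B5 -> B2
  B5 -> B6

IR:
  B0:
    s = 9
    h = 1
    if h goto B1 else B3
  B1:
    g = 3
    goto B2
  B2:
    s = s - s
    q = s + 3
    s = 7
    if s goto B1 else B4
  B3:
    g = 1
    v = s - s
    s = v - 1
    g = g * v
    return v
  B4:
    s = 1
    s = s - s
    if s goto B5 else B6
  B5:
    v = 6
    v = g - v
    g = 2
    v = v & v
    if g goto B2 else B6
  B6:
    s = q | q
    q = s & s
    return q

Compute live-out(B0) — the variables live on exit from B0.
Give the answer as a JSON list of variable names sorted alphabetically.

Block summaries:
  B0: {h,s} / ∅
  B1: {g} / ∅
  B2: {q,s} / {s}
  B3: {g,s,v} / {s}
  B4: {s} / ∅
  B5: {g,v} / {g}
  B6: {q,s} / {q}

Liveness:
  live B0: ∅→{s}
  live B1: {s}→{g,s}
  live B2: {g,s}→{g,q,s}
  live B3: {s}→∅
  live B4: {g,q}→{g,q,s}
  live B5: {g,q,s}→{g,q,s}
  live B6: {q}→∅

live-out(B0) = ["s"]

Answer: ["s"]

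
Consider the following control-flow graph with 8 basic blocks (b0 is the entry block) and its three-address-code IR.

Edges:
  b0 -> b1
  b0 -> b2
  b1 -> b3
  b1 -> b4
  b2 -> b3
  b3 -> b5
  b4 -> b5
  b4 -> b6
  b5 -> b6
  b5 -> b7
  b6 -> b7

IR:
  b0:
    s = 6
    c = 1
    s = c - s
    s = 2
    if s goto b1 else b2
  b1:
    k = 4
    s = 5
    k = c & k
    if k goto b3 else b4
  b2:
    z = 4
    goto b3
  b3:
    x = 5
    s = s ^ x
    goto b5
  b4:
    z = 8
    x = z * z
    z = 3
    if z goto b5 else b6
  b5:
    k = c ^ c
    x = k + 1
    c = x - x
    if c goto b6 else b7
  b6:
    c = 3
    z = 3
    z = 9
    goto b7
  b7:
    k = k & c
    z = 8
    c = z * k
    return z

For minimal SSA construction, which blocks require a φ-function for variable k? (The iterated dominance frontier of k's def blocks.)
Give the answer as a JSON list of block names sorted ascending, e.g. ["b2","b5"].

idom tree: b1←b0 b2←b0 b3←b0 b4←b1 b5←b0 b6←b0 b7←b0
Dom at joins:
  b3: preds {b1,b2}: {b0,b1} ∩ {b0,b2} = {b0}; idom=b0
  b5: preds {b3,b4}: {b0,b3} ∩ {b0,b1,b4} = {b0}; idom=b0
  b6: preds {b4,b5}: {b0,b1,b4} ∩ {b0,b5} = {b0}; idom=b0
  b7: preds {b5,b6}: {b0,b5} ∩ {b0,b6} = {b0}; idom=b0

DF walk-up:
  join b3 pred b1: b1 stop@b0
  join b3 pred b2: b2 stop@b0
  join b5 pred b3: b3 stop@b0
  join b5 pred b4: b4→b1 stop@b0
  join b6 pred b4: b4→b1 stop@b0
  join b6 pred b5: b5 stop@b0
  join b7 pred b5: b5 stop@b0
  join b7 pred b6: b6 stop@b0
  b0: DF=∅
  b1: DF={b3,b5,b6}
  b2: DF={b3}
  b3: DF={b5}
  b4: DF={b5,b6}
  b5: DF={b6,b7}
  b6: DF={b7}
  b7: DF=∅

φ for k: defs {b1,b5,b7}
  DF⁺ = {b3,b5,b6,b7}

Answer: ["b3", "b5", "b6", "b7"]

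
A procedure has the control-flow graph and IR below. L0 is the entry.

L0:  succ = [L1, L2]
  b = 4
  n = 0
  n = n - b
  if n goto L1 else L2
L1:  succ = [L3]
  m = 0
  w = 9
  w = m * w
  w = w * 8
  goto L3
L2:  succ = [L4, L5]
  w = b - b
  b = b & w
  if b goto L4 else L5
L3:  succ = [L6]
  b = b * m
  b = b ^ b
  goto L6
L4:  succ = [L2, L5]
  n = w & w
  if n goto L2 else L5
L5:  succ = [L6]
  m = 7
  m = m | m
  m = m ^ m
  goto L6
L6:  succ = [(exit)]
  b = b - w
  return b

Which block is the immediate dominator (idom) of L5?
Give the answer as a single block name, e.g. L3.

Answer: L2

Working:
idom tree: L1←L0 L2←L0 L3←L1 L4←L2 L5←L2 L6←L0
Dom at joins:
  L2: preds {L0,L4}: {L0} ∩ {L0,L2,L4} = {L0}; idom=L0
  L5: preds {L2,L4}: {L0,L2} ∩ {L0,L2,L4} = {L0,L2}; idom=L2
  L6: preds {L3,L5}: {L0,L1,L3} ∩ {L0,L2,L5} = {L0}; idom=L0

idom(L5) = L2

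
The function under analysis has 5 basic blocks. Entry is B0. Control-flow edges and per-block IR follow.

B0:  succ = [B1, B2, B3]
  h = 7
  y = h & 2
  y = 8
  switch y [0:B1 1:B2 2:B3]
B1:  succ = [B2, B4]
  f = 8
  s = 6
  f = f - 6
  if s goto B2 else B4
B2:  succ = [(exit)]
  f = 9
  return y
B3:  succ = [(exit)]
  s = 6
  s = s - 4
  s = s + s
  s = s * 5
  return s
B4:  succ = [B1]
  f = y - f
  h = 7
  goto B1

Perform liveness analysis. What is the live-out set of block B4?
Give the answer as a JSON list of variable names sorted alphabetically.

Answer: ["y"]

Derivation:
Per-block:
  B0: def={h,y} ue=∅
  B1: def={f,s} ue=∅
  B2: def={f} ue={y}
  B3: def={s} ue=∅
  B4: def={f,h} ue={f,y}

Backward fixpoint:
  live B0: ∅→{y}
  live B1: {y}→{f,y}
  live B2: {y}→∅
  live B3: ∅→∅
  live B4: {f,y}→{y}

live-out(B4) = ["y"]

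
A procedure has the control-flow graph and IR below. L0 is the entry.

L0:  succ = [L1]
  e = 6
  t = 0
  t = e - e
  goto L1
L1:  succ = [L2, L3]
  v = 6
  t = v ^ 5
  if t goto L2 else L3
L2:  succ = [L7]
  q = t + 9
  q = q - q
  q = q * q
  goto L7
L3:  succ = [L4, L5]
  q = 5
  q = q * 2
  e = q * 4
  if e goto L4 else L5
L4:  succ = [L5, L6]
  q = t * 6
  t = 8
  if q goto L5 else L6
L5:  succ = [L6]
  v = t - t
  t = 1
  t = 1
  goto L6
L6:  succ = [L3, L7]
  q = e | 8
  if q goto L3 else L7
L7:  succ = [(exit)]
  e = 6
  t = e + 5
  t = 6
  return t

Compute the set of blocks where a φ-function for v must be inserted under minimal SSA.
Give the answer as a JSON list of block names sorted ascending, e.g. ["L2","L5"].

Answer: ["L3", "L6", "L7"]

Working:
idom tree: L1←L0 L2←L1 L3←L1 L4←L3 L5←L3 L6←L3 L7←L1
Join-block Dom:
  L3: preds {L1,L6}: {L0,L1} ∩ {L0,L1,L3,L6} = {L0,L1}; idom=L1
  L5: preds {L3,L4}: {L0,L1,L3} ∩ {L0,L1,L3,L4} = {L0,L1,L3}; idom=L3
  L6: preds {L4,L5}: {L0,L1,L3,L4} ∩ {L0,L1,L3,L5} = {L0,L1,L3}; idom=L3
  L7: preds {L2,L6}: {L0,L1,L2} ∩ {L0,L1,L3,L6} = {L0,L1}; idom=L1

DF walk-up:
  join L3 pred L1: · stop@L1
  join L3 pred L6: L6→L3 stop@L1
  join L5 pred L3: · stop@L3
  join L5 pred L4: L4 stop@L3
  join L6 pred L4: L4 stop@L3
  join L6 pred L5: L5 stop@L3
  join L7 pred L2: L2 stop@L1
  join L7 pred L6: L6→L3 stop@L1
  L0 → ∅
  L1 → ∅
  L2 → {L7}
  L3 → {L3,L7}
  L4 → {L5,L6}
  L5 → {L6}
  L6 → {L3,L7}
  L7 → ∅

φ for v: defs {L1,L5}
  DF⁺ = {L3,L6,L7}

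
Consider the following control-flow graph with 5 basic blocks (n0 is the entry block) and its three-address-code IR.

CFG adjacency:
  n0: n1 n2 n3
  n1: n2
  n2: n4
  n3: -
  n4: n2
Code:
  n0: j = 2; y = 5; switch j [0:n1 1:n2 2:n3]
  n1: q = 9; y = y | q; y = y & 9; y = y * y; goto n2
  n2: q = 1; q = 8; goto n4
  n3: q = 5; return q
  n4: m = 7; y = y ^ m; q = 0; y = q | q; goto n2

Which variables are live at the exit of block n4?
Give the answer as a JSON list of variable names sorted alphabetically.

Block summaries:
  n0: {j,y} / ∅
  n1: {q,y} / {y}
  n2: {q} / ∅
  n3: {q} / ∅
  n4: {m,q,y} / {y}

Liveness:
  n0: in=∅ out={y}
  n1: in={y} out={y}
  n2: in={y} out={y}
  n3: in=∅ out=∅
  n4: in={y} out={y}

live-out(n4) = ["y"]

Answer: ["y"]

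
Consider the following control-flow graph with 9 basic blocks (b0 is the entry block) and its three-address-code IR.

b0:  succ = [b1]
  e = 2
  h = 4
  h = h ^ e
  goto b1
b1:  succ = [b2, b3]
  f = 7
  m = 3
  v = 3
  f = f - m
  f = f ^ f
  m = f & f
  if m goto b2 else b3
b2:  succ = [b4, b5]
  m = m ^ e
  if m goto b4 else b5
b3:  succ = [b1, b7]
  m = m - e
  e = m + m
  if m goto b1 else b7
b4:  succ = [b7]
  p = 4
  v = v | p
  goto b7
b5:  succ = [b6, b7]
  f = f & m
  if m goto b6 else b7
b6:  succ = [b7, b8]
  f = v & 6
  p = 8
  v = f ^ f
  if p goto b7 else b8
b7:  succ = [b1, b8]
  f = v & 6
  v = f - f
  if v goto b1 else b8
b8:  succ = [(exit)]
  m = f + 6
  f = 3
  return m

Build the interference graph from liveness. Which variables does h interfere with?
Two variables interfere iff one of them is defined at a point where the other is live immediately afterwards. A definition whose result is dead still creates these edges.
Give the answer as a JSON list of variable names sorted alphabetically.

def/use:
  b0: def={e,h} ue=∅
  b1: def={f,m,v} ue=∅
  b2: def={m} ue={e,m}
  b3: def={e,m} ue={e,m}
  b4: def={p,v} ue={v}
  b5: def={f} ue={f,m}
  b6: def={f,p,v} ue={v}
  b7: def={f,v} ue={v}
  b8: def={f,m} ue={f}

Liveness:
  b0: in=∅ out={e}
  b1: in={e} out={e,f,m,v}
  b2: in={e,f,m,v} out={e,f,m,v}
  b3: in={e,m,v} out={e,v}
  b4: in={e,v} out={e,v}
  b5: in={e,f,m,v} out={e,v}
  b6: in={e,v} out={e,f,v}
  b7: in={e,v} out={e,f}
  b8: in={f} out=∅

Interfere edges:
  e: {f,h,m,p,v}
  f: {e,m,p,v}
  h: {e}
  m: {e,f,v}
  p: {e,f,v}
  v: {e,f,m,p}

N(h) = ["e"]

Answer: ["e"]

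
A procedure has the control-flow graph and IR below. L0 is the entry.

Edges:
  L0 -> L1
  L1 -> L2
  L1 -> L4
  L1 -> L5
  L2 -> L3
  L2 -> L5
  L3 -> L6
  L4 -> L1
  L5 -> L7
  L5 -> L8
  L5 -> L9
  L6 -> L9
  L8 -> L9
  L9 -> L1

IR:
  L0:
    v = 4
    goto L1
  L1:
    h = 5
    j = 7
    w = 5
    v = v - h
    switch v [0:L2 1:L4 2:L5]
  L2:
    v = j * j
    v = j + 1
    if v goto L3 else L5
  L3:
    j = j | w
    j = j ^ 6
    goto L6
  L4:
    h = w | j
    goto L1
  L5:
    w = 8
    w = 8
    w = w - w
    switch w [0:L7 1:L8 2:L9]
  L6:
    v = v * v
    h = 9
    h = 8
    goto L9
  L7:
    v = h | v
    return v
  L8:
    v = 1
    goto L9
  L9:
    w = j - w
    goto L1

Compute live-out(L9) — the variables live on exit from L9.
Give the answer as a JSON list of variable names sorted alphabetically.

Answer: ["v"]

Derivation:
Block summaries:
  L0 def {v} use ∅
  L1 def {h,j,v,w} use {v}
  L2 def {v} use {j}
  L3 def {j} use {j,w}
  L4 def {h} use {j,w}
  L5 def {w} use ∅
  L6 def {h,v} use {v}
  L7 def {v} use {h,v}
  L8 def {v} use ∅
  L9 def {w} use {j,w}

Live sets:
  L0: in=∅ out={v}
  L1: in={v} out={h,j,v,w}
  L2: in={h,j,w} out={h,j,v,w}
  L3: in={j,v,w} out={j,v,w}
  L4: in={j,v,w} out={v}
  L5: in={h,j,v} out={h,j,v,w}
  L6: in={j,v,w} out={j,v,w}
  L7: in={h,v} out=∅
  L8: in={j,w} out={j,v,w}
  L9: in={j,v,w} out={v}

live-out(L9) = ["v"]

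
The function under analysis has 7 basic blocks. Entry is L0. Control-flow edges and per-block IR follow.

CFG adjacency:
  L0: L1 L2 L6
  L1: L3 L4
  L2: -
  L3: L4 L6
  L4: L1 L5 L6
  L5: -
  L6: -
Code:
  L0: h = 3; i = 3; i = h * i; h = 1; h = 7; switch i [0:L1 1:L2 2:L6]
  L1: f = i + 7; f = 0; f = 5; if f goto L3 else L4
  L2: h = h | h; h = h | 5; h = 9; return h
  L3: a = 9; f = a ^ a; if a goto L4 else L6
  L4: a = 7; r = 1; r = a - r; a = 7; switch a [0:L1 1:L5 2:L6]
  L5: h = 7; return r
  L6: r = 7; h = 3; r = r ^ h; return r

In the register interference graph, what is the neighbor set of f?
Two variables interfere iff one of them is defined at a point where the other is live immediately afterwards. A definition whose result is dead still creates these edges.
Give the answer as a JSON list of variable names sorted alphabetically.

Per-block:
  L0 def {h,i} use ∅
  L1 def {f} use {i}
  L2 def {h} use {h}
  L3 def {a,f} use ∅
  L4 def {a,r} use ∅
  L5 def {h} use {r}
  L6 def {h,r} use ∅

Backward fixpoint:
  live L0: ∅→{h,i}
  live L1: {i}→{i}
  live L2: {h}→∅
  live L3: {i}→{i}
  live L4: {i}→{i,r}
  live L5: {r}→∅
  live L6: ∅→∅

Interfere edges:
  a — {f,i,r}
  f — {a,i}
  h — {i,r}
  i — {a,f,h,r}
  r — {a,h,i}

N(f) = ["a", "i"]

Answer: ["a", "i"]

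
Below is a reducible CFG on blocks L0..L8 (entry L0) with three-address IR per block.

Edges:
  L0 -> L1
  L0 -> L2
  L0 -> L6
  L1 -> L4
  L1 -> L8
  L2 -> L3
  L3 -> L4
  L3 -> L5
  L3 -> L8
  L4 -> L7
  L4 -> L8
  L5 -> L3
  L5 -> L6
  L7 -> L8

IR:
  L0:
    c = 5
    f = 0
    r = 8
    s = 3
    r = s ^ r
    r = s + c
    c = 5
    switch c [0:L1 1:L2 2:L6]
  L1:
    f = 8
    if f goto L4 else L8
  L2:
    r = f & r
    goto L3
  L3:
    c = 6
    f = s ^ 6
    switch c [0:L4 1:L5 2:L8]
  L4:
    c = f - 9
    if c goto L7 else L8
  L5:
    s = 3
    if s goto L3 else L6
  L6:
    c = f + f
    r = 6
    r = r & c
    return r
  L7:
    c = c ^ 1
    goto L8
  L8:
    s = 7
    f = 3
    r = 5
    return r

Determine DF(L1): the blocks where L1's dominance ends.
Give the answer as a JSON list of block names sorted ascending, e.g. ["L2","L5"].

Answer: ["L4", "L8"]

Analysis:
idom tree: L1←L0 L2←L0 L3←L2 L4←L0 L5←L3 L6←L0 L7←L4 L8←L0
Dom∩ at merges:
  L3: preds {L2,L5}: {L0,L2} ∩ {L0,L2,L3,L5} = {L0,L2}; idom=L2
  L4: preds {L1,L3}: {L0,L1} ∩ {L0,L2,L3} = {L0}; idom=L0
  L6: preds {L0,L5}: {L0} ∩ {L0,L2,L3,L5} = {L0}; idom=L0
  L8: preds {L1,L3,L4,L7}: {L0,L1} ∩ {L0,L2,L3} ∩ {L0,L4} ∩ {L0,L4,L7} = {L0}; idom=L0

DF derivation:
  L3←L2: walk · to L2
  L3←L5: walk L5→L3 to L2
  L4←L1: walk L1 to L0
  L4←L3: walk L3→L2 to L0
  L6←L0: walk · to L0
  L6←L5: walk L5→L3→L2 to L0
  L8←L1: walk L1 to L0
  L8←L3: walk L3→L2 to L0
  L8←L4: walk L4 to L0
  L8←L7: walk L7→L4 to L0
  DF(L0)=∅
  DF(L1)={L4,L8}
  DF(L2)={L4,L6,L8}
  DF(L3)={L3,L4,L6,L8}
  DF(L4)={L8}
  DF(L5)={L3,L6}
  DF(L6)=∅
  DF(L7)={L8}
  DF(L8)=∅

DF(L1) = ["L4", "L8"]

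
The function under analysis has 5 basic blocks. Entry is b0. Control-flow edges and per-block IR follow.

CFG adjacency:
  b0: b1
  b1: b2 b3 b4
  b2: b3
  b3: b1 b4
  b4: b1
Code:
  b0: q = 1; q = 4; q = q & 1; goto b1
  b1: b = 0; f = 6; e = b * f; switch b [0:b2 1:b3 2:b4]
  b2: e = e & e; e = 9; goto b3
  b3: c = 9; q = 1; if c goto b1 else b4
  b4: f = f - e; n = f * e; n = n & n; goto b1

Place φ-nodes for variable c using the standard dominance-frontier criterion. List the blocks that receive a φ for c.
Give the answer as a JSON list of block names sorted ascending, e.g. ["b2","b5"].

Answer: ["b1", "b4"]

Derivation:
idom tree: b1←b0 b2←b1 b3←b1 b4←b1
Join-block Dom:
  b1: preds {b0,b3,b4}: {b0} ∩ {b0,b1,b3} ∩ {b0,b1,b4} = {b0}; idom=b0
  b3: preds {b1,b2}: {b0,b1} ∩ {b0,b1,b2} = {b0,b1}; idom=b1
  b4: preds {b1,b3}: {b0,b1} ∩ {b0,b1,b3} = {b0,b1}; idom=b1

DF walk-up:
  b1←b0: walk · to b0
  b1←b3: walk b3→b1 to b0
  b1←b4: walk b4→b1 to b0
  b3←b1: walk · to b1
  b3←b2: walk b2 to b1
  b4←b1: walk · to b1
  b4←b3: walk b3 to b1
  b0: DF=∅
  b1: DF={b1}
  b2: DF={b3}
  b3: DF={b1,b4}
  b4: DF={b1}

φ for c: defs {b3}
  DF⁺ = {b1,b4}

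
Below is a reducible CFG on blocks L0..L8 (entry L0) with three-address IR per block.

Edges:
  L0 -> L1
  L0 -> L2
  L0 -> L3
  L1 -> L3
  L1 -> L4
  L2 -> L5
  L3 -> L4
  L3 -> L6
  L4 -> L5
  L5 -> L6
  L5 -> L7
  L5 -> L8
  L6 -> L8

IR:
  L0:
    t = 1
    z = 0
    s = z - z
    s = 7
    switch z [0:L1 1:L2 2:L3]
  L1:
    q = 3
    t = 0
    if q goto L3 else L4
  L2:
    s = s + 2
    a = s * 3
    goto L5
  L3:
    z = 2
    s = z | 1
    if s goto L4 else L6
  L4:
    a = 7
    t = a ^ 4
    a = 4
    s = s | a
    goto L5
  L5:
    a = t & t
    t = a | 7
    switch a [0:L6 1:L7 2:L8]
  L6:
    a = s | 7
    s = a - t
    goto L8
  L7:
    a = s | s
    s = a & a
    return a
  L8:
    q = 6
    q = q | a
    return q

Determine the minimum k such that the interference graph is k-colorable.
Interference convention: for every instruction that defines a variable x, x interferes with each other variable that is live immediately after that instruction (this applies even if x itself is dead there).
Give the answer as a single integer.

Per-block:
  L0 def {s,t,z} use ∅
  L1 def {q,t} use ∅
  L2 def {a,s} use {s}
  L3 def {s,z} use ∅
  L4 def {a,s,t} use {s}
  L5 def {a,t} use {t}
  L6 def {a,s} use {s,t}
  L7 def {a,s} use {s}
  L8 def {q} use {a}

Liveness:
  L0 li=∅ lo={s,t}
  L1 li={s} lo={s,t}
  L2 li={s,t} lo={s,t}
  L3 li={t} lo={s,t}
  L4 li={s} lo={s,t}
  L5 li={s,t} lo={a,s,t}
  L6 li={s,t} lo={a}
  L7 li={s} lo=∅
  L8 li={a} lo=∅

Interfere edges:
  a↔{q,s,t}
  q↔{a,s,t}
  s↔{a,q,t,z}
  t↔{a,q,s,z}
  z↔{s,t}

Registers:
  lower bound: {a,q,s,t} mutually conflict ⇒ χ ≥ 4
  4-colouring: R0={s}  R1={t}  R2={a,z}  R3={q}
  χ = 4

Answer: 4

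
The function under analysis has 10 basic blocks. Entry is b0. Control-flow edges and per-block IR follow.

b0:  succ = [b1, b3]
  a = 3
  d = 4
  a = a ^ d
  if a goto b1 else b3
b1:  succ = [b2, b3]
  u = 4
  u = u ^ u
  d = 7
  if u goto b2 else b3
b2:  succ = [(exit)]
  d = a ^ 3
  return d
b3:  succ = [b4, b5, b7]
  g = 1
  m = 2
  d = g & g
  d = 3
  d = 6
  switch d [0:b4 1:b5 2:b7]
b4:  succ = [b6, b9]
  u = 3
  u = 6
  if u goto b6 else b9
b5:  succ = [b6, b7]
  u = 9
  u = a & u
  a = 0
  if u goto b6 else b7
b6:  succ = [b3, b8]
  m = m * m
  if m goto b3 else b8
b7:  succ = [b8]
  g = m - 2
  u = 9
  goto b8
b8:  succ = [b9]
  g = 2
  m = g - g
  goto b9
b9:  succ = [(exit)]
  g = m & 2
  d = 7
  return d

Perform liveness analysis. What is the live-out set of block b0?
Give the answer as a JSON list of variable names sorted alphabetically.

def/use:
  b0: def={a,d} ue=∅
  b1: def={d,u} ue=∅
  b2: def={d} ue={a}
  b3: def={d,g,m} ue=∅
  b4: def={u} ue=∅
  b5: def={a,u} ue={a}
  b6: def={m} ue={m}
  b7: def={g,u} ue={m}
  b8: def={g,m} ue=∅
  b9: def={d,g} ue={m}

Backward fixpoint:
  b0 li=∅ lo={a}
  b1 li={a} lo={a}
  b2 li={a} lo=∅
  b3 li={a} lo={a,m}
  b4 li={a,m} lo={a,m}
  b5 li={a,m} lo={a,m}
  b6 li={a,m} lo={a}
  b7 li={m} lo=∅
  b8 li=∅ lo={m}
  b9 li={m} lo=∅

live-out(b0) = ["a"]

Answer: ["a"]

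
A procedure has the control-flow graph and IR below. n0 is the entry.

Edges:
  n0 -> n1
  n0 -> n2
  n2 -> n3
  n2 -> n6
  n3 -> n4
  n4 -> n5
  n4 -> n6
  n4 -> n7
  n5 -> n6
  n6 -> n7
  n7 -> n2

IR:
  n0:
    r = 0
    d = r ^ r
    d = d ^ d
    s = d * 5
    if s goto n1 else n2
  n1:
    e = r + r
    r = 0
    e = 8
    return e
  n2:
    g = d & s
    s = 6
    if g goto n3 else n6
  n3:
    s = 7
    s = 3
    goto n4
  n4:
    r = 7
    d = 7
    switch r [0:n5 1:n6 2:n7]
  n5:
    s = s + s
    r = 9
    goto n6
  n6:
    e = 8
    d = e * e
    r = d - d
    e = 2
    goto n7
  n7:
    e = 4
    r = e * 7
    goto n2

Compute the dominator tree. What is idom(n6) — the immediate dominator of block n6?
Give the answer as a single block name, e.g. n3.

idom tree: n1←n0 n2←n0 n3←n2 n4←n3 n5←n4 n6←n2 n7←n2
Dom∩ at merges:
  n2: preds {n0,n7}: {n0} ∩ {n0,n2,n7} = {n0}; idom=n0
  n6: preds {n2,n4,n5}: {n0,n2} ∩ {n0,n2,n3,n4} ∩ {n0,n2,n3,n4,n5} = {n0,n2}; idom=n2
  n7: preds {n4,n6}: {n0,n2,n3,n4} ∩ {n0,n2,n6} = {n0,n2}; idom=n2

idom(n6) = n2

Answer: n2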